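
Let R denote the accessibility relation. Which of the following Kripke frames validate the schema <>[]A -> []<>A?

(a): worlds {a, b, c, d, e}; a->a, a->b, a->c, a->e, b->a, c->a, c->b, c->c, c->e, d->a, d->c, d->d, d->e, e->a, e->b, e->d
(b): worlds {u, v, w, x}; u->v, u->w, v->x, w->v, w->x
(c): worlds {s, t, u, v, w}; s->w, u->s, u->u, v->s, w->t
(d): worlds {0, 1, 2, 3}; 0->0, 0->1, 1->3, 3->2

This is the axiom for convergence; its first-order frame correspondent is forall x forall y forall z (Rxy & Rxz -> exists w (Ryw & Rzw)).
(a): satisfies the condition.
(b): fails — Rvx and Rvx but x and x have no common successor.
(c): fails — Ruu and Rus but u and s have no common successor.
(d): fails — R00 and R01 but 0 and 1 have no common successor.

(a)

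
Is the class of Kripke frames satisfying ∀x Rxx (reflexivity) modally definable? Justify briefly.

Yes, by □r → r

The condition is reflexivity. A defining modal formula is □r → r.
Suppose □r→r is valid. At any x set V(r)={w : Rxw}. Then □r holds at x, so r holds at x, i.e. Rxx.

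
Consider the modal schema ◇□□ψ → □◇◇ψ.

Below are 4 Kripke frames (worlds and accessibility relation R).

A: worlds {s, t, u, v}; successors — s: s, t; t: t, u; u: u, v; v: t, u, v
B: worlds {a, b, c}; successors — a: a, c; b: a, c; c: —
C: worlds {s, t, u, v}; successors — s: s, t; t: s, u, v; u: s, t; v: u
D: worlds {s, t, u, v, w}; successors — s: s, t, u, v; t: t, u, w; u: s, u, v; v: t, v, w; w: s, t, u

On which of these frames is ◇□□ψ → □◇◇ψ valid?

A, C, D

This is the axiom for a generalized confluence (Geach) condition; its first-order frame correspondent is ∀x ∀y ∀z ((xRy ∧ xRz) → ∃w (yR²w ∧ zR²w)).
A: ✓.
B: fails — aRa, aRc but no w with aR²w and cR²w.
C: ✓.
D: ✓.
Valid on: A, C, D.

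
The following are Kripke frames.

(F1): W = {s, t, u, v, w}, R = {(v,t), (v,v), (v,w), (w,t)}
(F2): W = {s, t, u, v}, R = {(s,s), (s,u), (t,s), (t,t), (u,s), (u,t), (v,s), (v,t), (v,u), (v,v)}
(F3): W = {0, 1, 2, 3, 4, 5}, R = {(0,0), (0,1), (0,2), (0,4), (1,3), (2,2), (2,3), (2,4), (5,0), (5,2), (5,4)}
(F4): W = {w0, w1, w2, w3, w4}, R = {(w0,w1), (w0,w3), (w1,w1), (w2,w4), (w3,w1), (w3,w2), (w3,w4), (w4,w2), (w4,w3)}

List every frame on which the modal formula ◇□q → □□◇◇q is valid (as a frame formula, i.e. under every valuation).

The schema corresponds to a generalized confluence (Geach) condition: ∀x ∀y ∀z ((xRy ∧ xR²z) → ∃w (yRw ∧ zR²w)).
(F1): fails — vRt, vR²t but no w* with tRw* and tR²w*.
(F2): condition met.
(F3): fails — 0R0, 0R²1 but no w with 0Rw and 1R²w.
(F4): fails — w0Rw1, w0R²w2 but no w with w1Rw and w2R²w.

(F2)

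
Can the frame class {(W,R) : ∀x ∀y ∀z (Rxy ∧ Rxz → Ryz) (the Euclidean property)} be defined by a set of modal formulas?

Definable; ◇q → □◇q defines it

The condition is the Euclidean property. A defining modal formula is ◇q → □◇q.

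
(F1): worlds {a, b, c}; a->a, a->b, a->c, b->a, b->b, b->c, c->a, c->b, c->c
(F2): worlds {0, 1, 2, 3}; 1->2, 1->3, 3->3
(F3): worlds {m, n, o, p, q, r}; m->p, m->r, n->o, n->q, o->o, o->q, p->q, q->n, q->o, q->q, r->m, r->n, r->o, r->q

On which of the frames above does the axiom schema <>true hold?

(F1), (F3)

This is the axiom for seriality; its first-order frame correspondent is forall x exists y Rxy.
(F1): ✓.
(F2): fails — world 0 has no successor.
(F3): ✓.
Valid on: (F1), (F3).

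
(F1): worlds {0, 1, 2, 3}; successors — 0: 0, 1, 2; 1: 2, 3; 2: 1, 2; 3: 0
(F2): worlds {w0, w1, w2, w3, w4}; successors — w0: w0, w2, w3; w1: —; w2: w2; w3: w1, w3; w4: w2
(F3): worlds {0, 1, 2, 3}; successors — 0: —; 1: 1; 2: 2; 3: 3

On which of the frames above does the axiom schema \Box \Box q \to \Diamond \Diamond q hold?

This is the axiom for a generalized confluence (Geach) condition; its first-order frame correspondent is \forall x \exists w (x R^2 w \wedge x R^2 w).
(F1): ✓.
(F2): fails — at w1 but no w with w1R²w and w1R²w.
(F3): fails — at 0 but no w with 0R²w and 0R²w.

(F1)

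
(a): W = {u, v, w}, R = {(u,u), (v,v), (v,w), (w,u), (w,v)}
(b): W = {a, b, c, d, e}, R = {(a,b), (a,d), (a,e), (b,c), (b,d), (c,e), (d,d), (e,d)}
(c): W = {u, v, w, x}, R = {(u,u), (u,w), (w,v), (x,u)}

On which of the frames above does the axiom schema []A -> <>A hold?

(a), (b)

Frame correspondent (Sahlqvist): forall x exists y Rxy — i.e. seriality.
(a): condition met.
(b): condition met.
(c): fails — world v has no successor.
Valid on: (a), (b).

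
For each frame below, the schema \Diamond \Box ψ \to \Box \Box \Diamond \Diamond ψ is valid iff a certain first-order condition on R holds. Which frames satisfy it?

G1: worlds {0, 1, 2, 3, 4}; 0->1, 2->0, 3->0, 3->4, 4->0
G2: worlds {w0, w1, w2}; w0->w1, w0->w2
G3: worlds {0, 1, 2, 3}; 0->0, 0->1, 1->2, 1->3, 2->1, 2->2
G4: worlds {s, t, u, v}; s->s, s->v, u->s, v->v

G2, G4

This is the axiom for a generalized confluence (Geach) condition; its first-order frame correspondent is \forall x \forall y \forall z ((xRy \wedge x R^2 z) \to \exists w (yRw \wedge z R^2 w)).
G1: fails — 2R0, 2R²1 but no w with 0Rw and 1R²w.
G2: holds.
G3: fails — 0R0, 0R²3 but no w with 0Rw and 3R²w.
G4: holds.
Valid on: G2, G4.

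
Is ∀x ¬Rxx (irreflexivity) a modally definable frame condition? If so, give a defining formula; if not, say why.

If a class were modally definable it would be closed under surjective bounded morphisms (Goldblatt–Thomason).
The 2-cycle (worlds s,t with s→t→s) is irreflexive, and the map sending every world to a single reflexive point • is a surjective bounded morphism (forth: every edge maps to (•,•); back: every world has a successor). So any modal formula valid on the 2-cycle is also valid on the reflexive point, which is not irreflexive.
Hence irreflexivity is not modally definable.

No — not modally definable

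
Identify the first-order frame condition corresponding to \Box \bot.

Emptiness of R

□⊥ is valid iff no world has any successor (otherwise □⊥ fails at any world with one).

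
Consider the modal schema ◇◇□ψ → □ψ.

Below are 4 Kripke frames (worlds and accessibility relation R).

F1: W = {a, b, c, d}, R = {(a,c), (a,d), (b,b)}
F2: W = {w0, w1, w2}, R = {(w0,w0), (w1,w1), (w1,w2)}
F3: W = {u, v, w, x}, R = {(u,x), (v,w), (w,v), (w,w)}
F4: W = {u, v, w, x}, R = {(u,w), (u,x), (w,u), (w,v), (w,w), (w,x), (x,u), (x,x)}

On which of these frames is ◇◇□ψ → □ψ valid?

This is the axiom for a generalized confluence (Geach) condition; its first-order frame correspondent is ∀x ∀y ∀z ((xR²y ∧ xRz) → ∃w (yRw ∧ z = w)).
F1: ✓.
F2: fails — w1R²w2, w1Rw1 but no w with w2Rw and w1=w.
F3: fails — wR²v, wRv but no t with vRt and v=t.
F4: fails — uR²v, uRw but no t with vRt and w=t.
Valid on: F1.

F1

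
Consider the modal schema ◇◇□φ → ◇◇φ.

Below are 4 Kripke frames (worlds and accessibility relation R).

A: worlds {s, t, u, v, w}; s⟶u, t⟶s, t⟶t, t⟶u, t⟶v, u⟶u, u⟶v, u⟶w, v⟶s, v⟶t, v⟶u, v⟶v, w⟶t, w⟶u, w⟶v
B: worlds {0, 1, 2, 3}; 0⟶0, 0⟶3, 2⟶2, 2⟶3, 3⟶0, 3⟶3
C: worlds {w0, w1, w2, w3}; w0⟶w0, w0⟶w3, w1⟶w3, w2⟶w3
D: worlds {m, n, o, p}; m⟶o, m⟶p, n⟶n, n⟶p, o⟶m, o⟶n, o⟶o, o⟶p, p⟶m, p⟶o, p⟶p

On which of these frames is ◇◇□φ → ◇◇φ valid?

A, B, D

This is the axiom for a generalized confluence (Geach) condition; its first-order frame correspondent is ∀x ∀y (xR²y → ∃w (yRw ∧ xR²w)).
A: holds.
B: holds.
C: fails — w0R²w3 but no w with w3Rw and w0R²w.
D: holds.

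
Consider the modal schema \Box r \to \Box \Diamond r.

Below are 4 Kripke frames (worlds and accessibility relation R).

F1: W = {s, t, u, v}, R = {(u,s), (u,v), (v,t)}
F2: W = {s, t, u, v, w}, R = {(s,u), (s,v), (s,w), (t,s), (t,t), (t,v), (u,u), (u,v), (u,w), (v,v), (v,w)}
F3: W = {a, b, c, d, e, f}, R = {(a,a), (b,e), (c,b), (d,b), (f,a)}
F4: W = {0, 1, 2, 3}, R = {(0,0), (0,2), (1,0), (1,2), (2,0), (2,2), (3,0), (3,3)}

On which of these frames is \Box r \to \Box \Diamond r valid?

F4

The schema corresponds to a generalized confluence (Geach) condition: \forall x \forall z (xRz \to \exists w (xRw \wedge zRw)).
F1: fails — uRs but no w with uRw and sRw.
F2: fails — sRw but no w* with sRw* and wRw*.
F3: fails — bRe but no w with bRw and eRw.
F4: holds.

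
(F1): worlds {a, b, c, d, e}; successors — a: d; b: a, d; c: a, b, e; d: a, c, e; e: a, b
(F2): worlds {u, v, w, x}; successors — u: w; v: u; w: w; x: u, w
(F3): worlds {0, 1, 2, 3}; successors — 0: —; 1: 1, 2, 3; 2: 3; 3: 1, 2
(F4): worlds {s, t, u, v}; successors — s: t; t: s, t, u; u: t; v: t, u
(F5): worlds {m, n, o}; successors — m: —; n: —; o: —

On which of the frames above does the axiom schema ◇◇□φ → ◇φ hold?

(F4), (F5)

The schema corresponds to a generalized confluence (Geach) condition: ∀x ∀y (xR²y → ∃w (yRw ∧ xRw)).
(F1): fails — aR²c but no w with cRw and aRw.
(F2): fails — vR²w but no t with wRt and vRt.
(F3): fails — 3R²2 but no w with 2Rw and 3Rw.
(F4): ✓.
(F5): ✓.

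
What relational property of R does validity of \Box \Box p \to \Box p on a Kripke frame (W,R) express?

density

Suppose □□p→□p is valid. Take Rxy and set V(p)={w : xR²w}. Then □□p at x, so □p at x, so p at y, i.e. ∃z(Rxz∧Rzy).
Conversely, any frame satisfying \forall x \forall y (Rxy \to \exists z (Rxz \wedge Rzy)) validates the schema.
So the correspondent is density.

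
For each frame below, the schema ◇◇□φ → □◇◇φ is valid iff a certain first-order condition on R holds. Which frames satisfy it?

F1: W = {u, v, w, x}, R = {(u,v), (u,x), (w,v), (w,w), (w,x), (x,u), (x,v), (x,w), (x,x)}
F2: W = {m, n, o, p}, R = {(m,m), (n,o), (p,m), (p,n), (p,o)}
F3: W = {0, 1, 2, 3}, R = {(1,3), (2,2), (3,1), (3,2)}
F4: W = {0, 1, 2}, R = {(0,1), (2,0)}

The schema corresponds to a generalized confluence (Geach) condition: ∀x ∀y ∀z ((xR²y ∧ xRz) → ∃w (yRw ∧ zR²w)).
F1: fails — uR²u, uRv but no t with uRt and vR²t.
F2: fails — pR²m, pRn but no w with mRw and nR²w.
F3: holds.
F4: fails — 2R²1, 2R0 but no w with 1Rw and 0R²w.

F3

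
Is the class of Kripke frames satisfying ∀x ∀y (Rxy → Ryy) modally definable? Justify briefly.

The condition is shift-reflexivity. A defining modal formula is □(□q → q).

Definable; □(□q → q) defines it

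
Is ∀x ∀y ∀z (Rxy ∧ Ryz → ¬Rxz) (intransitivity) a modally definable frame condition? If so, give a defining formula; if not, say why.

Not definable by any modal formula

If a class were modally definable it would be closed under surjective bounded morphisms (Goldblatt–Thomason).
The 5-cycle (worlds 0,1,2,3,4 with 0→1→2→3→4→0) is intransitive. Mapping every world to a single reflexive point • is a surjective bounded morphism; the reflexive point is not intransitive (R••∧R•• but R••).
So no modal formula (or set of formulas) defines exactly the intransitive frames.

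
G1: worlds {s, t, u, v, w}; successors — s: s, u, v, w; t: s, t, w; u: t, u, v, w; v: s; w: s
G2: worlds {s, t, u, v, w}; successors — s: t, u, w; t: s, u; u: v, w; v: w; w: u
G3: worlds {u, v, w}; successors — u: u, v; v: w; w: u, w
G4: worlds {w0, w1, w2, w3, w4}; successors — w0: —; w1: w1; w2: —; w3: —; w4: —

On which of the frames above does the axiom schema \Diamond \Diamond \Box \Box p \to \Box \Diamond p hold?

G1, G3, G4

This is the axiom for a generalized confluence (Geach) condition; its first-order frame correspondent is \forall x \forall y \forall z ((x R^2 y \wedge xRz) \to \exists w (y R^2 w \wedge zRw)).
G1: holds.
G2: fails — sR²v, sRu but no w* with vR²w* and uRw*.
G3: holds.
G4: holds.
Valid on: G1, G3, G4.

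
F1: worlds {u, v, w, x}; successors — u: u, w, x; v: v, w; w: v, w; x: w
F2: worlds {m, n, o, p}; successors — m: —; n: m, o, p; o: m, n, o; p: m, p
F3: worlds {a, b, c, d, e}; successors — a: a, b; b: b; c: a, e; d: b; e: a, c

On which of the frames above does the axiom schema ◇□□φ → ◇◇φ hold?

Frame correspondent (Sahlqvist): ∀x ∀y (xRy → ∃w (yR²w ∧ xR²w)) — i.e. a generalized confluence (Geach) condition.
F1: holds.
F2: fails — nRm but no w with mR²w and nR²w.
F3: holds.
Valid on: F1, F3.

F1, F3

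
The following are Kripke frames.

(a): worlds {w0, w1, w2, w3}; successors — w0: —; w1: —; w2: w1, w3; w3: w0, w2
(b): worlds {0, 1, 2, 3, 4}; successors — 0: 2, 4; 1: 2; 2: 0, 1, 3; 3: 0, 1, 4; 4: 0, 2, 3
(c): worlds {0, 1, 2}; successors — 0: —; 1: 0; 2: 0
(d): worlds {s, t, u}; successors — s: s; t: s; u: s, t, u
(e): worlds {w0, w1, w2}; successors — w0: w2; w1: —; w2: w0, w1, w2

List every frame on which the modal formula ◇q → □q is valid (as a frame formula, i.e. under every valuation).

This is the axiom for partial functionality; its first-order frame correspondent is ∀x ∀y ∀z (Rxy ∧ Rxz → y = z).
(a): fails — w2 sees both w1 and w3.
(b): fails — 0 sees both 2 and 4.
(c): ✓.
(d): fails — u sees both s and t.
(e): fails — w2 sees both w0 and w1.

(c)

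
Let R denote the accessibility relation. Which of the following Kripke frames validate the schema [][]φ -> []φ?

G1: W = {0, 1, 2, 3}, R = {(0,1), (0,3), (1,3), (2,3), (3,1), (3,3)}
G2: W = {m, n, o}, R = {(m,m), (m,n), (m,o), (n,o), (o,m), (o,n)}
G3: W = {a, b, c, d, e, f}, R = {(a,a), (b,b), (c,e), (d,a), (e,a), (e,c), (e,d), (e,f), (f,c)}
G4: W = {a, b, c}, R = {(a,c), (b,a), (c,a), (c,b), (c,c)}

G1

This is the axiom for density; its first-order frame correspondent is forall x forall y (Rxy -> exists z (Rxz & Rzy)).
G1: satisfies the condition.
G2: fails — Rno but no z with Rnz and Rzo.
G3: fails — Rfc but no z with Rfz and Rzc.
G4: fails — Rba but no z with Rbz and Rza.
Valid on: G1.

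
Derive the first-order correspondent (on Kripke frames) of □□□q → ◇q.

∀x ∃w (xR³w ∧ xRw)

This is a Sahlqvist (Geach-type) schema ◇^0□^3q → □^0◇^1q.
First-order correspondent: ∀x ∃w (xR³w ∧ xRw).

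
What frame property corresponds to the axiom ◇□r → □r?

This schema is equivalent to the 5 axiom ◇r → □◇r.
It corresponds to the Euclidean property: ∀x ∀y ∀z (Rxy ∧ Rxz → Ryz).

The Euclidean property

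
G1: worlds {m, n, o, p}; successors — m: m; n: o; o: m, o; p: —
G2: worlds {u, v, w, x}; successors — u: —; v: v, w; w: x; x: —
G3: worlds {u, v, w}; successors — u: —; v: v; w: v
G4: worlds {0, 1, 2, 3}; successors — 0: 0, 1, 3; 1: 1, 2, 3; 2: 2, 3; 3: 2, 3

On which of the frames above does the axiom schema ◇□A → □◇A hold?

G1, G3, G4

The schema corresponds to convergence: ∀x ∀y ∀z (Rxy ∧ Rxz → ∃w (Ryw ∧ Rzw)).
G1: satisfies the condition.
G2: fails — Rvv and Rvw but v and w have no common successor.
G3: satisfies the condition.
G4: satisfies the condition.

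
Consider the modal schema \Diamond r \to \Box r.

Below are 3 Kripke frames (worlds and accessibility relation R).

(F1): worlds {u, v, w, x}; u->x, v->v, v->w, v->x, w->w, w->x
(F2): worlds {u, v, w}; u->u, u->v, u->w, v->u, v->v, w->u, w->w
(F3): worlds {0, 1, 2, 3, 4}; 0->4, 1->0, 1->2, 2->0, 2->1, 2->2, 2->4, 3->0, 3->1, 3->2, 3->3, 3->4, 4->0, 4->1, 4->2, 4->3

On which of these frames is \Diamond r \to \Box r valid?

none

The schema corresponds to partial functionality: \forall x \forall y \forall z (Rxy \wedge Rxz \to y = z).
(F1): fails — v sees both v and w.
(F2): fails — u sees both u and v.
(F3): fails — 1 sees both 0 and 2.
Valid on no frame.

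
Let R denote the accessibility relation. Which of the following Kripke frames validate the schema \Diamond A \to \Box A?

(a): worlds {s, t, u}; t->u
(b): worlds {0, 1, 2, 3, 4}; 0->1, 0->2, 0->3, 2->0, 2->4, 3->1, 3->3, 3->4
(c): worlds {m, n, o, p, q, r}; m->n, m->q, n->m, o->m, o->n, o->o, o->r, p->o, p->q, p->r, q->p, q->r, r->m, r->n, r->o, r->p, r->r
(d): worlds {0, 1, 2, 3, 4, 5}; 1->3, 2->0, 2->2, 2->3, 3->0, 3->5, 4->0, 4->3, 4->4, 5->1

Frame correspondent (Sahlqvist): \forall x \forall y \forall z (Rxy \wedge Rxz \to y = z) — i.e. partial functionality.
(a): condition met.
(b): fails — 0 sees both 1 and 2.
(c): fails — m sees both n and q.
(d): fails — 2 sees both 0 and 2.

(a)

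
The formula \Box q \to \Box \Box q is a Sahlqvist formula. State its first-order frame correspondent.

Suppose □q→□□q is valid. Take Rxy, Ryz and set V(q)={w : Rxw}. Then □q at x, so □□q at x, so □q at y, so q at z, i.e. Rxz.

transitivity: \forall x \forall y \forall z (Rxy \wedge Ryz \to Rxz)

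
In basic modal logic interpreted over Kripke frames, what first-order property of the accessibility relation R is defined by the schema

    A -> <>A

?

This is frame-equivalent to □A → A (substitute ¬A for A and contrapose).
Suppose □A→A is valid. At any x set V(A)={w : Rxw}. Then □A holds at x, so A holds at x, i.e. Rxx.
Conversely, on a frame with reflexivity the schema holds at every world under every valuation.
Frame condition: forall x Rxx.

reflexivity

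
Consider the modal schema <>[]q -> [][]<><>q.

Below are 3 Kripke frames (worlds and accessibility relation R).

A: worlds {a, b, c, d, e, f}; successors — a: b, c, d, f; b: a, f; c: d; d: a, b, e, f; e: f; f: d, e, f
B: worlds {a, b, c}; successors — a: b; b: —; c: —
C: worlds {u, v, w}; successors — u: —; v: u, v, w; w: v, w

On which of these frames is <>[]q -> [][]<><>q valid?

The schema corresponds to a generalized confluence (Geach) condition: forall x forall y forall z ((xRy & x R^2 z) -> exists w (yRw & z R^2 w)).
A: ✓.
B: ✓.
C: fails — vRu, vR²u but no t with uRt and uR²t.

A, B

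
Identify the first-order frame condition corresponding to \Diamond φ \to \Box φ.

Suppose ◇φ→□φ is valid. Take Rxy, Rxz and set V(φ)={y}. Then ◇φ at x, so □φ at x, so φ at z, i.e. z=y.

partial functionality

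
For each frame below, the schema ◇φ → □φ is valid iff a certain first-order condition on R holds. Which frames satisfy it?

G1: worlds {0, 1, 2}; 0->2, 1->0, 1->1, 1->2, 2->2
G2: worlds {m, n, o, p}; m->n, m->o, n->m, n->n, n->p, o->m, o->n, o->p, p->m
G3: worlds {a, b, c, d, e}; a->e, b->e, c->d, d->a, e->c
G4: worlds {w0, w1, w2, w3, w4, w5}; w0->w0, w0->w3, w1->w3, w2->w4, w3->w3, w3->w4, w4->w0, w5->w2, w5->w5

Frame correspondent (Sahlqvist): ∀x ∀y ∀z (Rxy ∧ Rxz → y = z) — i.e. partial functionality.
G1: fails — 1 sees both 0 and 1.
G2: fails — m sees both n and o.
G3: holds.
G4: fails — w0 sees both w0 and w3.

G3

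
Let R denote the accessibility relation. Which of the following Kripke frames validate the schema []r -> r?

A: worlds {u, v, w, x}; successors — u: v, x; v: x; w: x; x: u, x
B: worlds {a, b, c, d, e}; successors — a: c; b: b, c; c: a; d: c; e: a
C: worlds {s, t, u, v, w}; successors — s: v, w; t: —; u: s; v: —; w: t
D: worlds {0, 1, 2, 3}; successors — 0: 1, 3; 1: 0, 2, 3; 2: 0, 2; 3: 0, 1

This is the axiom for reflexivity; its first-order frame correspondent is forall x Rxx.
A: fails — world u does not see itself.
B: fails — world a does not see itself.
C: fails — world s does not see itself.
D: fails — world 0 does not see itself.

none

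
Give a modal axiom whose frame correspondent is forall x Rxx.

□p → p

A defining formula is □p → p (the T axiom).
Suppose □p→p is valid. At any x set V(p)={w : Rxw}. Then □p holds at x, so p holds at x, i.e. Rxx.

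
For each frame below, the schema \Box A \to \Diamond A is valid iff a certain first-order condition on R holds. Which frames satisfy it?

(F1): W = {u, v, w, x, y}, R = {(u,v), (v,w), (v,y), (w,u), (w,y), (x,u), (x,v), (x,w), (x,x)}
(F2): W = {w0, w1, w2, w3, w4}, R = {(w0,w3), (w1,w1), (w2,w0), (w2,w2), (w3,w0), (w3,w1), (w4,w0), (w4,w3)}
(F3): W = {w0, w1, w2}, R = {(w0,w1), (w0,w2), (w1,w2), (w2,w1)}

(F2), (F3)

Frame correspondent (Sahlqvist): \forall x \exists y Rxy — i.e. seriality.
(F1): fails — world y has no successor.
(F2): ✓.
(F3): ✓.
Valid on: (F2), (F3).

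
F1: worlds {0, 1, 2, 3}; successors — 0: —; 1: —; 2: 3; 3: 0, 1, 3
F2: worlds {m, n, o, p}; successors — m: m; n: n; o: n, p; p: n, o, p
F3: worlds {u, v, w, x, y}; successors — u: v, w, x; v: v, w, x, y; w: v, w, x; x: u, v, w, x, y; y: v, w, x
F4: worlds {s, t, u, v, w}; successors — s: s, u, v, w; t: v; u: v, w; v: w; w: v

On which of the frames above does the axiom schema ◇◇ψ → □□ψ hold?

none

This is the axiom for a generalized confluence (Geach) condition; its first-order frame correspondent is ∀x ∀y ∀z ((xR²y ∧ xR²z) → ∃w (y = w ∧ z = w)).
F1: fails — 2R²0, 2R²1 but 0 ≠ 1.
F2: fails — oR²n, oR²o but n ≠ o.
F3: fails — uR²u, uR²v but u ≠ v.
F4: fails — sR²s, sR²u but s ≠ u.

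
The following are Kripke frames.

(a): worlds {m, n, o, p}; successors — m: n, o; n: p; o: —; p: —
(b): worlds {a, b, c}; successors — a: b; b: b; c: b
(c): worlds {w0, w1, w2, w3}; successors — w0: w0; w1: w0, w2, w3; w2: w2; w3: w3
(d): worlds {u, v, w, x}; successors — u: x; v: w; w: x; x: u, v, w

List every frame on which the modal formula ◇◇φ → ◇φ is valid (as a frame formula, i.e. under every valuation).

This is the axiom for a generalized confluence (Geach) condition; its first-order frame correspondent is ∀x ∀y (xR²y → ∃w (y = w ∧ xRw)).
(a): fails — mR²p but no w with p=w and mRw.
(b): holds.
(c): holds.
(d): fails — uR²u but no t with u=t and uRt.
Valid on: (b), (c).

(b), (c)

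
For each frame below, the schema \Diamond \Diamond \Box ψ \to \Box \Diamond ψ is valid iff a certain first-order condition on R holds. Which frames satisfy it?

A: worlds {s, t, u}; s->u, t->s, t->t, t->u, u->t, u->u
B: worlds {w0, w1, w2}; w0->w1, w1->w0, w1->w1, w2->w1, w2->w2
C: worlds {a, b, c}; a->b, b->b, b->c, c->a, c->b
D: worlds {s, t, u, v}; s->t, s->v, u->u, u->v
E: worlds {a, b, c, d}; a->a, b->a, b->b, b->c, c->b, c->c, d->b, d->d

A, B, C

The schema corresponds to a generalized confluence (Geach) condition: \forall x \forall y \forall z ((x R^2 y \wedge xRz) \to \exists w (yRw \wedge zRw)).
A: ✓.
B: ✓.
C: ✓.
D: fails — uR²u, uRv but no w with uRw and vRw.
E: fails — bR²a, bRc but no w with aRw and cRw.
Valid on: A, B, C.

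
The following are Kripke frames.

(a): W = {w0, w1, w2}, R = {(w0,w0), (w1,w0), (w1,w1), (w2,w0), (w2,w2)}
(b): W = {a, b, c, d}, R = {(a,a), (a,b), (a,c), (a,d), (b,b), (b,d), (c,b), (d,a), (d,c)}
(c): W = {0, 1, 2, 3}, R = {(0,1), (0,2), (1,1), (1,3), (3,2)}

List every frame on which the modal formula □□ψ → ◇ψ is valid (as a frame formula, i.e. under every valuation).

(a), (b)

This is the axiom for a generalized confluence (Geach) condition; its first-order frame correspondent is ∀x ∃w (xR²w ∧ xRw).
(a): ✓.
(b): ✓.
(c): fails — at 2 but no w with 2R²w and 2Rw.
Valid on: (a), (b).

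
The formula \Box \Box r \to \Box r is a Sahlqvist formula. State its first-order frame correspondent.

Suppose □□r→□r is valid. Take Rxy and set V(r)={w : xR²w}. Then □□r at x, so □r at x, so r at y, i.e. ∃z(Rxz∧Rzy).
The converse is a direct semantic check.
Frame condition: \forall x \forall y (Rxy \to \exists z (Rxz \wedge Rzy)).

density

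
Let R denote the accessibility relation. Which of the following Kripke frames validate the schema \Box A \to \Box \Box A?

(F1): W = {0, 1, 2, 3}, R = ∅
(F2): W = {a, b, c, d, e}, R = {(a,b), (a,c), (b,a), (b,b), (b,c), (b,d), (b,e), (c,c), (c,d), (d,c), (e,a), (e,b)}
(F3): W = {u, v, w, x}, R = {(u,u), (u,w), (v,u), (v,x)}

(F1)

Frame correspondent (Sahlqvist): \forall x \forall y \forall z (Rxy \wedge Ryz \to Rxz) — i.e. transitivity.
(F1): ✓.
(F2): fails — Rdc and Rcd but not Rdd.
(F3): fails — Rvu and Ruw but not Rvw.
Valid on: (F1).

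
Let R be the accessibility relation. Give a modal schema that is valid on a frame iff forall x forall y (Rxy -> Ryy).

□(□q → q)

This is shift-reflexivity; the standard corresponding axiom is T□: □(□q → q).
Suppose □(□q→q) is valid. Take Rxy and set V(q)={w : Ryw}. Then at y, □q holds; since □(□q→q) at x, □q→q at y, so q at y, i.e. Ryy.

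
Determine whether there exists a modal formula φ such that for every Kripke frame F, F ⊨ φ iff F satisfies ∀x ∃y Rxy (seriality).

Yes: it is seriality, defined by the D schema □q → ◇q.

Definable; □q → ◇q defines it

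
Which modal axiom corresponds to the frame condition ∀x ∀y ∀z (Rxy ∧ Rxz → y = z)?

A defining formula is ◇s → □s (the CD axiom).

◇s → □s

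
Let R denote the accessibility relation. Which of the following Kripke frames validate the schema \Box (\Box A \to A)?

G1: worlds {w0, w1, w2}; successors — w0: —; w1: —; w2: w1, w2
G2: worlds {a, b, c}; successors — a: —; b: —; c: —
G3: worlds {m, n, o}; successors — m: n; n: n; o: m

Frame correspondent (Sahlqvist): \forall x \forall y (Rxy \to Ryy) — i.e. shift-reflexivity.
G1: fails — Rw2w1 but not Rw1w1.
G2: satisfies the condition.
G3: fails — Rom but not Rmm.
Valid on: G2.

G2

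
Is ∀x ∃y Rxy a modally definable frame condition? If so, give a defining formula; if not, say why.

Yes: it is seriality, defined by the D schema □r → ◇r.

Yes — defined by □r → ◇r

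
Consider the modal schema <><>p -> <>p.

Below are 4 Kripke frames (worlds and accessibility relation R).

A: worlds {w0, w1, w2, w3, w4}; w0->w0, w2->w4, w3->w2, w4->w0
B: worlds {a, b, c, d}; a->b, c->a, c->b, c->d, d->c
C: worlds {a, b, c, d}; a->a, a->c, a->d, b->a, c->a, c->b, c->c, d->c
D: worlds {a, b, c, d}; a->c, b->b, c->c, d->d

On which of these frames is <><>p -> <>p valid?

D

Frame correspondent (Sahlqvist): forall x forall y forall z (Rxy & Ryz -> Rxz) — i.e. transitivity.
A: fails — Rw2w4 and Rw4w0 but not Rw2w0.
B: fails — Rcd and Rdc but not Rcc.
C: fails — Rdc and Rcb but not Rdb.
D: ✓.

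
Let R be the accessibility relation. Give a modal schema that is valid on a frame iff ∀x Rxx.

The condition is reflexivity. The T schema □ψ → ψ defines it.

□ψ → ψ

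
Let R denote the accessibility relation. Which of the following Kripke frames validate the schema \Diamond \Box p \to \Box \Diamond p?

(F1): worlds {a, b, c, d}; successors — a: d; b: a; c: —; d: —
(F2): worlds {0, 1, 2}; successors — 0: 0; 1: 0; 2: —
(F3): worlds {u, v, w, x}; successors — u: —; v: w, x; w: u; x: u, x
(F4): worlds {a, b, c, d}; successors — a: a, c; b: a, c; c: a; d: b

(F2), (F4)

The schema corresponds to convergence: \forall x \forall y \forall z (Rxy \wedge Rxz \to \exists w (Ryw \wedge Rzw)).
(F1): fails — Rad and Rad but d and d have no common successor.
(F2): ✓.
(F3): fails — Rwu and Rwu but u and u have no common successor.
(F4): ✓.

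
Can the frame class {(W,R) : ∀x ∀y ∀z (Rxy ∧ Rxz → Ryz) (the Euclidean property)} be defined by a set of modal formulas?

Yes, by ◇r → □◇r

The condition is the Euclidean property. A defining modal formula is ◇r → □◇r.
Suppose ◇r→□◇r is valid. Take Rxy, Rxz and set V(r)={y}. Then ◇r at x, so □◇r at x, so ◇r at z, so some w with Rzw has r; w=y, i.e. Rzy. By symmetry of the argument, Ryz.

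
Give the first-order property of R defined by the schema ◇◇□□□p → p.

This is a Sahlqvist (Geach-type) schema ◇^2□^3p → □^0◇^0p.
Minimal-valuation argument: fix x; take any y with xR^2y and any z with xR^0z. Set V(p) to the set of worlds R-reachable from y in exactly 3 steps. Then □^3p holds at y, so the antecedent holds at x; validity forces ◇^0p at z, giving a w with zR^0w and yR^3w.
First-order correspondent: ∀x ∀y (xR²y → ∃w (yR³w ∧ x = w)).

∀x ∀y (xR²y → ∃w (yR³w ∧ x = w))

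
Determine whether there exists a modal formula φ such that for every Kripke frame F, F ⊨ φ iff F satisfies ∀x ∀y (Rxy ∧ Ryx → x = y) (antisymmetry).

If a class were modally definable it would be closed under surjective bounded morphisms (Goldblatt–Thomason).
The 6-cycle (worlds a,b,c,d,e,f with a→b→c→d→e→f→a) is antisymmetric. Sending even-indexed worlds to s and odd-indexed worlds to t is a surjective bounded morphism onto the two-world frame with s↔t, which is not antisymmetric.
Hence antisymmetry is not modally definable.

No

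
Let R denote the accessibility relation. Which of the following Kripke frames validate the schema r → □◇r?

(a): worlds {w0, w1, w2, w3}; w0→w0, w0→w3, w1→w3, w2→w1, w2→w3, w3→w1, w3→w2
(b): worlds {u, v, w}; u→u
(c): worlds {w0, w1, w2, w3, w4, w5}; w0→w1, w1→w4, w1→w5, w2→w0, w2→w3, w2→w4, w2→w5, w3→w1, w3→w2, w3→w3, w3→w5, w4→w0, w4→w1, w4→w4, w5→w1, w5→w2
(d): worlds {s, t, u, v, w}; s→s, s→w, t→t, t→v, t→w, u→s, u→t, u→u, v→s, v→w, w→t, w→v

(b)

Frame correspondent (Sahlqvist): ∀x ∀y (Rxy → Ryx) — i.e. symmetry.
(a): fails — Rw2w1 but not Rw1w2.
(b): holds.
(c): fails — Rw2w4 but not Rw4w2.
(d): fails — Rtv but not Rvt.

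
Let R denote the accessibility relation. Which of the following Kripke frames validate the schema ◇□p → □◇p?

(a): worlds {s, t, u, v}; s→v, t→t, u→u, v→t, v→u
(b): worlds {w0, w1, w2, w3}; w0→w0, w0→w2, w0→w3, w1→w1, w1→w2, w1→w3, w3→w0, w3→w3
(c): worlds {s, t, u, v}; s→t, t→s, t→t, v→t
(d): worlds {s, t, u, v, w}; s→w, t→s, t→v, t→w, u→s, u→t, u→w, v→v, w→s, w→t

(c)

This is the axiom for convergence; its first-order frame correspondent is ∀x ∀y ∀z (Rxy ∧ Rxz → ∃w (Ryw ∧ Rzw)).
(a): fails — Rvt and Rvu but t and u have no common successor.
(b): fails — Rw0w2 and Rw0w2 but w2 and w2 have no common successor.
(c): ✓.
(d): fails — Rtv and Rts but v and s have no common successor.
Valid on: (c).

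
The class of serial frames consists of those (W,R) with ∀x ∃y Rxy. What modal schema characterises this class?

□ψ → ◇ψ

This is seriality; the standard corresponding axiom is D: □ψ → ◇ψ.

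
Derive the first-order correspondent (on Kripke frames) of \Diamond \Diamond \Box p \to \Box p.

This is a Sahlqvist (Geach-type) schema ◇^2□^1p → □^1◇^0p.
Minimal-valuation argument: fix x; take any y with xR^2y and any z with xR^1z. Set V(p) to the set of worlds R-reachable from y in exactly 1 step. Then □^1p holds at y, so the antecedent holds at x; validity forces ◇^0p at z, giving a w with zR^0w and yR^1w.
First-order correspondent: \forall x \forall y \forall z ((x R^2 y \wedge xRz) \to \exists w (yRw \wedge z = w)).

\forall x \forall y \forall z ((x R^2 y \wedge xRz) \to \exists w (yRw \wedge z = w))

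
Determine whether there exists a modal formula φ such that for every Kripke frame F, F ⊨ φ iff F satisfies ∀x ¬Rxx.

Any modally definable frame class is closed under surjective bounded morphisms.
The 5-cycle (worlds 0,1,2,3,4 with 0→1→2→3→4→0) is irreflexive, and the map sending every world to a single reflexive point • is a surjective bounded morphism (forth: every edge maps to (•,•); back: every world has a successor). So any modal formula valid on the 5-cycle is also valid on the reflexive point, which is not irreflexive.
So the class is not modally definable.

No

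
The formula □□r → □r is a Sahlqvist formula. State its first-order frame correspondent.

Suppose □□r→□r is valid. Take Rxy and set V(r)={w : xR²w}. Then □□r at x, so □r at x, so r at y, i.e. ∃z(Rxz∧Rzy).
Conversely, any frame satisfying ∀x ∀y (Rxy → ∃z (Rxz ∧ Rzy)) validates the schema.
Frame condition: ∀x ∀y (Rxy → ∃z (Rxz ∧ Rzy)).

Density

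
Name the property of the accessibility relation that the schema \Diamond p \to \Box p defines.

Partial functionality

Suppose ◇p→□p is valid. Take Rxy, Rxz and set V(p)={y}. Then ◇p at x, so □p at x, so p at z, i.e. z=y.
The converse is a direct semantic check.
So the correspondent is partial functionality.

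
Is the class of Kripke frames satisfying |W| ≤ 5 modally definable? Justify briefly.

Not definable by any modal formula

Any modally definable frame class is closed under disjoint unions.
Any modal formula valid on each of 6 disjoint one-world frames is valid on their disjoint union (validity is preserved under disjoint unions). Each one-world frame has |W|=1≤5, but the union has |W|=6.
Hence having at most 5 worlds is not modally definable.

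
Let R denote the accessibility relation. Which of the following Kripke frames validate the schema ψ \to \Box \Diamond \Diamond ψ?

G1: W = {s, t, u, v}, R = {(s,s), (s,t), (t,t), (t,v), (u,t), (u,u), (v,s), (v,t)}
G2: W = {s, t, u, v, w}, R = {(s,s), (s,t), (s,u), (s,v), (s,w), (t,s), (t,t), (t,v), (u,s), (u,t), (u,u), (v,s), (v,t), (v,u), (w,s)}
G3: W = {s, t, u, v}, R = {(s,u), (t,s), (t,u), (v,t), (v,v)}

G2

Frame correspondent (Sahlqvist): \forall x \forall z (xRz \to \exists w (x = w \wedge z R^2 w)) — i.e. a generalized confluence (Geach) condition.
G1: fails — uRt but no w with u=w and tR²w.
G2: satisfies the condition.
G3: fails — sRu but no w with s=w and uR²w.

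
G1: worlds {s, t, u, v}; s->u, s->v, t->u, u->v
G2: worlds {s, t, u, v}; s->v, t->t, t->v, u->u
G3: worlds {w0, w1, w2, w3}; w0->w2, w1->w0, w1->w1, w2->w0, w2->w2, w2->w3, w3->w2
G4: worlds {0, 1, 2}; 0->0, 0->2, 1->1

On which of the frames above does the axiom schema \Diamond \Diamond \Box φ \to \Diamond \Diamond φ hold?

G3

This is the axiom for a generalized confluence (Geach) condition; its first-order frame correspondent is \forall x \forall y (x R^2 y \to \exists w (yRw \wedge x R^2 w)).
G1: fails — sR²v but no w with vRw and sR²w.
G2: fails — tR²v but no w with vRw and tR²w.
G3: holds.
G4: fails — 0R²2 but no w with 2Rw and 0R²w.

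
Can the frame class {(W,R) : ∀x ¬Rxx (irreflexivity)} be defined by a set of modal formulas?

No

If a class were modally definable it would be closed under surjective bounded morphisms (Goldblatt–Thomason).
The 3-cycle (worlds 0,1,2 with 0→1→2→0) is irreflexive, and the map sending every world to a single reflexive point • is a surjective bounded morphism (forth: every edge maps to (•,•); back: every world has a successor). So any modal formula valid on the 3-cycle is also valid on the reflexive point, which is not irreflexive.
So no modal formula (or set of formulas) defines exactly the irreflexive frames.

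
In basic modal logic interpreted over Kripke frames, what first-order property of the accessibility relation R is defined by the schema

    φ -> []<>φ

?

symmetry: forall x forall y (Rxy -> Ryx)

Suppose φ→□◇φ is valid. Take Rxy and set V(φ)={x}. Then φ at x, so □◇φ at x, so ◇φ at y, so some z with Ryz has φ; z=x, i.e. Ryx.
Conversely, any frame satisfying forall x forall y (Rxy -> Ryx) validates the schema.
Frame condition: forall x forall y (Rxy -> Ryx).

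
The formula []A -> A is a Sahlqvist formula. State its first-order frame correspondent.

Suppose □A→A is valid. At any x set V(A)={w : Rxw}. Then □A holds at x, so A holds at x, i.e. Rxx.
The converse is a direct semantic check.
So the correspondent is reflexivity.

reflexivity: forall x Rxx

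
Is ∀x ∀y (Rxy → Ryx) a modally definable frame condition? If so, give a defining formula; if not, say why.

Yes — defined by p → □◇p

The condition is symmetry. A defining modal formula is p → □◇p.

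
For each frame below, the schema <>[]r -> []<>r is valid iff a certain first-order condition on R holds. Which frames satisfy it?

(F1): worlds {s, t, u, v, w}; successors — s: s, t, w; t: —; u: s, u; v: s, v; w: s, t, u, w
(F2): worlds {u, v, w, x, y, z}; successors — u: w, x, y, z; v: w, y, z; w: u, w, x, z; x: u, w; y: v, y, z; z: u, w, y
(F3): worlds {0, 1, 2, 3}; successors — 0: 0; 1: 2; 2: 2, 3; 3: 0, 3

(F3)

This is the axiom for convergence; its first-order frame correspondent is forall x forall y forall z (Rxy & Rxz -> exists w (Ryw & Rzw)).
(F1): fails — Rsw and Rst but w and t have no common successor.
(F2): fails — Ruy and Rux but y and x have no common successor.
(F3): condition met.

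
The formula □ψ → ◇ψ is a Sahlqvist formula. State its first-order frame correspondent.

Seriality

This is the D axiom.
It corresponds to seriality: ∀x ∃y Rxy.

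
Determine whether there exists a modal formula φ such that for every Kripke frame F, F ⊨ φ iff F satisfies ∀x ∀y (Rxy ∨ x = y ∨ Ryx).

Modal frame validity is preserved under disjoint unions.
Take 2 disjoint single-world reflexive frames: each is trivially connected, but their disjoint union has 2 worlds with no edge between distinct components, so it is not connected.
So the class is not modally definable.

Not definable by any modal formula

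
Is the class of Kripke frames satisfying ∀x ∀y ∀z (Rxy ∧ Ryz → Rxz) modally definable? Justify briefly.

Yes — defined by □r → □□r

Yes: it is transitivity, defined by the 4 schema □r → □□r.
Suppose □r→□□r is valid. Take Rxy, Ryz and set V(r)={w : Rxw}. Then □r at x, so □□r at x, so □r at y, so r at z, i.e. Rxz.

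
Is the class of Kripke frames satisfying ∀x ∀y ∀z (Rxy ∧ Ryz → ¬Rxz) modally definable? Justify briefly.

Not modally definable

Modal frame validity is preserved under surjective bounded morphisms.
The 7-cycle (worlds s,t,u,v,w,x,y with s→t→u→v→w→x→y→s) is intransitive. Mapping every world to a single reflexive point • is a surjective bounded morphism; the reflexive point is not intransitive (R••∧R•• but R••).
Hence intransitivity is not modally definable.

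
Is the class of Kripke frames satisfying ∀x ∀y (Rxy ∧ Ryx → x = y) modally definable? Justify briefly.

No

Modal frame validity is preserved under surjective bounded morphisms.
The 8-cycle (worlds s,t,u,v,w,x,y,z with s→t→u→v→w→x→y→z→s) is antisymmetric. Sending even-indexed worlds to s and odd-indexed worlds to t is a surjective bounded morphism onto the two-world frame with s↔t, which is not antisymmetric.
So no modal formula (or set of formulas) defines exactly the antisymmetric frames.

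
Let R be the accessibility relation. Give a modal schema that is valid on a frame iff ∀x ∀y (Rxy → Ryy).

The condition is shift-reflexivity. The T□ schema □(□ψ → ψ) defines it.
Suppose □(□ψ→ψ) is valid. Take Rxy and set V(ψ)={w : Ryw}. Then at y, □ψ holds; since □(□ψ→ψ) at x, □ψ→ψ at y, so ψ at y, i.e. Ryy.

□(□ψ → ψ)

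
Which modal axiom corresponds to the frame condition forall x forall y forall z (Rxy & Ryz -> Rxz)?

□p → □□p

This is transitivity; the standard corresponding axiom is 4: □p → □□p.
Suppose □p→□□p is valid. Take Rxy, Ryz and set V(p)={w : Rxw}. Then □p at x, so □□p at x, so □p at y, so p at z, i.e. Rxz.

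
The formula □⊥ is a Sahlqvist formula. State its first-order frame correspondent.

□⊥ is valid iff no world has any successor (otherwise □⊥ fails at any world with one).

Emptiness of R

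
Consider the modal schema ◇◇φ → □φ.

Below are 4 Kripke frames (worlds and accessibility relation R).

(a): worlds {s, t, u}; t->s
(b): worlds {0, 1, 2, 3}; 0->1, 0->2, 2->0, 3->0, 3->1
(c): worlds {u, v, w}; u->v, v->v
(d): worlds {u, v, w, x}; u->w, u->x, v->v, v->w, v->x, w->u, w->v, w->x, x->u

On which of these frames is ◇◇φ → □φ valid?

Frame correspondent (Sahlqvist): ∀x ∀y ∀z ((xR²y ∧ xRz) → ∃w (y = w ∧ z = w)) — i.e. a generalized confluence (Geach) condition.
(a): condition met.
(b): fails — 0R²0, 0R1 but 0 ≠ 1.
(c): condition met.
(d): fails — uR²u, uRw but u ≠ w.
Valid on: (a), (c).

(a), (c)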